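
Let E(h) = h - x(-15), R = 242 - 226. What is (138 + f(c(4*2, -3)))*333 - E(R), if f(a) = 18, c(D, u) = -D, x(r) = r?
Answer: 51917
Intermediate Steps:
R = 16
E(h) = 15 + h (E(h) = h - 1*(-15) = h + 15 = 15 + h)
(138 + f(c(4*2, -3)))*333 - E(R) = (138 + 18)*333 - (15 + 16) = 156*333 - 1*31 = 51948 - 31 = 51917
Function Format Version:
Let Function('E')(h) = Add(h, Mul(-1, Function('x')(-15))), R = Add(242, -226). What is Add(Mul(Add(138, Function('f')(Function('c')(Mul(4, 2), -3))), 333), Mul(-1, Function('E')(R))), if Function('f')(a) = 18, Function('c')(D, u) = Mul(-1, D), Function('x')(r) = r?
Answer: 51917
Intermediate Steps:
R = 16
Function('E')(h) = Add(15, h) (Function('E')(h) = Add(h, Mul(-1, -15)) = Add(h, 15) = Add(15, h))
Add(Mul(Add(138, Function('f')(Function('c')(Mul(4, 2), -3))), 333), Mul(-1, Function('E')(R))) = Add(Mul(Add(138, 18), 333), Mul(-1, Add(15, 16))) = Add(Mul(156, 333), Mul(-1, 31)) = Add(51948, -31) = 51917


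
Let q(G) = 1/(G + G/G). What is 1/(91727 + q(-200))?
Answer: 199/18253672 ≈ 1.0902e-5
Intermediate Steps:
q(G) = 1/(1 + G) (q(G) = 1/(G + 1) = 1/(1 + G))
1/(91727 + q(-200)) = 1/(91727 + 1/(1 - 200)) = 1/(91727 + 1/(-199)) = 1/(91727 - 1/199) = 1/(18253672/199) = 199/18253672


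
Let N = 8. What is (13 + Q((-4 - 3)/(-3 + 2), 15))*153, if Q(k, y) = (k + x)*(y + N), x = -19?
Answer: -40239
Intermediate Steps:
Q(k, y) = (-19 + k)*(8 + y) (Q(k, y) = (k - 19)*(y + 8) = (-19 + k)*(8 + y))
(13 + Q((-4 - 3)/(-3 + 2), 15))*153 = (13 + (-152 - 19*15 + 8*((-4 - 3)/(-3 + 2)) + ((-4 - 3)/(-3 + 2))*15))*153 = (13 + (-152 - 285 + 8*(-7/(-1)) - 7/(-1)*15))*153 = (13 + (-152 - 285 + 8*(-7*(-1)) - 7*(-1)*15))*153 = (13 + (-152 - 285 + 8*7 + 7*15))*153 = (13 + (-152 - 285 + 56 + 105))*153 = (13 - 276)*153 = -263*153 = -40239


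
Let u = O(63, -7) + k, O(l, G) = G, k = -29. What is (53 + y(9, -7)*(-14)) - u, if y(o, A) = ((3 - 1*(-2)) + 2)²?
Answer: -597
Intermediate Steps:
u = -36 (u = -7 - 29 = -36)
y(o, A) = 49 (y(o, A) = ((3 + 2) + 2)² = (5 + 2)² = 7² = 49)
(53 + y(9, -7)*(-14)) - u = (53 + 49*(-14)) - 1*(-36) = (53 - 686) + 36 = -633 + 36 = -597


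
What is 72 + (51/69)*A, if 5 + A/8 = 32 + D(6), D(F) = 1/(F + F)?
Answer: 16018/69 ≈ 232.15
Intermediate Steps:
D(F) = 1/(2*F)
A = 650/3 (A = -40 + 8*(32 + (½)/6) = -40 + 8*(32 + (½)*(⅙)) = -40 + 8*(32 + 1/12) = -40 + 8*(385/12) = -40 + 770/3 = 650/3 ≈ 216.67)
72 + (51/69)*A = 72 + (51/69)*(650/3) = 72 + (51*(1/69))*(650/3) = 72 + (17/23)*(650/3) = 72 + 11050/69 = 16018/69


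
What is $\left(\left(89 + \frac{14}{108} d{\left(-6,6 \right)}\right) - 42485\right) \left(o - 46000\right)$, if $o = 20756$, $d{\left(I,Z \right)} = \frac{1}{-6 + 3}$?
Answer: $\frac{86689902898}{81} \approx 1.0702 \cdot 10^{9}$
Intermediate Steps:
$d{\left(I,Z \right)} = - \frac{1}{3}$ ($d{\left(I,Z \right)} = \frac{1}{-3} = - \frac{1}{3}$)
$\left(\left(89 + \frac{14}{108} d{\left(-6,6 \right)}\right) - 42485\right) \left(o - 46000\right) = \left(\left(89 + \frac{14}{108} \left(- \frac{1}{3}\right)\right) - 42485\right) \left(20756 - 46000\right) = \left(\left(89 + 14 \cdot \frac{1}{108} \left(- \frac{1}{3}\right)\right) - 42485\right) \left(-25244\right) = \left(\left(89 + \frac{7}{54} \left(- \frac{1}{3}\right)\right) - 42485\right) \left(-25244\right) = \left(\left(89 - \frac{7}{162}\right) - 42485\right) \left(-25244\right) = \left(\frac{14411}{162} - 42485\right) \left(-25244\right) = \left(- \frac{6868159}{162}\right) \left(-25244\right) = \frac{86689902898}{81}$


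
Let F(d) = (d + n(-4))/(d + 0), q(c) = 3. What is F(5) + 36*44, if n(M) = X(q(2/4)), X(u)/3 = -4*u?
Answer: 7889/5 ≈ 1577.8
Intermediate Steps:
X(u) = -12*u (X(u) = 3*(-4*u) = -12*u)
n(M) = -36 (n(M) = -12*3 = -36)
F(d) = (-36 + d)/d (F(d) = (d - 36)/(d + 0) = (-36 + d)/d)
F(5) + 36*44 = (-36 + 5)/5 + 36*44 = (1/5)*(-31) + 1584 = -31/5 + 1584 = 7889/5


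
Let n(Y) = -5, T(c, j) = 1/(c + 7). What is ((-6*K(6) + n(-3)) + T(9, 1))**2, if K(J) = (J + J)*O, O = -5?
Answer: 32273761/256 ≈ 1.2607e+5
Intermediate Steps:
K(J) = -10*J (K(J) = (J + J)*(-5) = (2*J)*(-5) = -10*J)
T(c, j) = 1/(7 + c)
((-6*K(6) + n(-3)) + T(9, 1))**2 = ((-(-60)*6 - 5) + 1/(7 + 9))**2 = ((-6*(-60) - 5) + 1/16)**2 = ((360 - 5) + 1/16)**2 = (355 + 1/16)**2 = (5681/16)**2 = 32273761/256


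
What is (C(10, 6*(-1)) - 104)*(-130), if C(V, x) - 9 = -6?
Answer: 13130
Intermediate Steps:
C(V, x) = 3 (C(V, x) = 9 - 6 = 3)
(C(10, 6*(-1)) - 104)*(-130) = (3 - 104)*(-130) = -101*(-130) = 13130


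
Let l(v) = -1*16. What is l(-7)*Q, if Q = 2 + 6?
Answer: -128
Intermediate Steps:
Q = 8
l(v) = -16
l(-7)*Q = -16*8 = -128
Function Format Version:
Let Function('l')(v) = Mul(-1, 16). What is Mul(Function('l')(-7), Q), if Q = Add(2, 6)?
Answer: -128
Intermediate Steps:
Q = 8
Function('l')(v) = -16
Mul(Function('l')(-7), Q) = Mul(-16, 8) = -128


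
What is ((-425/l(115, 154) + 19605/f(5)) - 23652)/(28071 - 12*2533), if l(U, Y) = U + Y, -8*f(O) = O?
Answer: 2960161/125085 ≈ 23.665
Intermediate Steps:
f(O) = -O/8
((-425/l(115, 154) + 19605/f(5)) - 23652)/(28071 - 12*2533) = ((-425/(115 + 154) + 19605/((-⅛*5))) - 23652)/(28071 - 12*2533) = ((-425/269 + 19605/(-5/8)) - 23652)/(28071 - 30396) = ((-425*1/269 + 19605*(-8/5)) - 23652)/(-2325) = ((-425/269 - 31368) - 23652)*(-1/2325) = (-8438417/269 - 23652)*(-1/2325) = -14800805/269*(-1/2325) = 2960161/125085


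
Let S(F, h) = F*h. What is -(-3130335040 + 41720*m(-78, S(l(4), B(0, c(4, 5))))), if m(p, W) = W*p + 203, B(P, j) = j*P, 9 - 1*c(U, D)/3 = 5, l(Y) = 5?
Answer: 3121865880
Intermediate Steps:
c(U, D) = 12 (c(U, D) = 27 - 3*5 = 27 - 15 = 12)
B(P, j) = P*j
m(p, W) = 203 + W*p
-(-3130335040 + 41720*m(-78, S(l(4), B(0, c(4, 5))))) = -(-3121865880 + 41720*(5*(0*12))*(-78)) = -(-3121865880 + 41720*(5*0)*(-78)) = -41720/(1/((203 + 0*(-78)) - 75032)) = -41720/(1/((203 + 0) - 75032)) = -41720/(1/(203 - 75032)) = -41720/(1/(-74829)) = -41720/(-1/74829) = -41720*(-74829) = 3121865880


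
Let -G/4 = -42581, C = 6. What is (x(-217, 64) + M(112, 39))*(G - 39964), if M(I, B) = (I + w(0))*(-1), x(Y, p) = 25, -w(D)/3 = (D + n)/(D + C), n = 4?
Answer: -11080600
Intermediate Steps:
G = 170324 (G = -4*(-42581) = 170324)
w(D) = -3*(4 + D)/(6 + D) (w(D) = -3*(D + 4)/(D + 6) = -3*(4 + D)/(6 + D))
M(I, B) = 2 - I (M(I, B) = (I + 3*(-4 - 1*0)/(6 + 0))*(-1) = (I + 3*(-4 + 0)/6)*(-1) = (I + 3*(⅙)*(-4))*(-1) = (I - 2)*(-1) = (-2 + I)*(-1) = 2 - I)
(x(-217, 64) + M(112, 39))*(G - 39964) = (25 + (2 - 1*112))*(170324 - 39964) = (25 + (2 - 112))*130360 = (25 - 110)*130360 = -85*130360 = -11080600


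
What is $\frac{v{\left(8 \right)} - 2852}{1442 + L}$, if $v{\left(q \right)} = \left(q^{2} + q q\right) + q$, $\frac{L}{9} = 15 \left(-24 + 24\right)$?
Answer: $- \frac{194}{103} \approx -1.8835$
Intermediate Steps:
$L = 0$ ($L = 9 \cdot 15 \left(-24 + 24\right) = 9 \cdot 15 \cdot 0 = 9 \cdot 0 = 0$)
$v{\left(q \right)} = q + 2 q^{2}$ ($v{\left(q \right)} = \left(q^{2} + q^{2}\right) + q = 2 q^{2} + q = q + 2 q^{2}$)
$\frac{v{\left(8 \right)} - 2852}{1442 + L} = \frac{8 \left(1 + 2 \cdot 8\right) - 2852}{1442 + 0} = \frac{8 \left(1 + 16\right) - 2852}{1442} = \left(8 \cdot 17 - 2852\right) \frac{1}{1442} = \left(136 - 2852\right) \frac{1}{1442} = \left(-2716\right) \frac{1}{1442} = - \frac{194}{103}$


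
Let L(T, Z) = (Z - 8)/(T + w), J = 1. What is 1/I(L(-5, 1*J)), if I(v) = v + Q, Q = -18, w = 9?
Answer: -4/79 ≈ -0.050633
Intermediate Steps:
L(T, Z) = (-8 + Z)/(9 + T) (L(T, Z) = (Z - 8)/(T + 9) = (-8 + Z)/(9 + T))
I(v) = -18 + v (I(v) = v - 18 = -18 + v)
1/I(L(-5, 1*J)) = 1/(-18 + (-8 + 1*1)/(9 - 5)) = 1/(-18 + (-8 + 1)/4) = 1/(-18 + (1/4)*(-7)) = 1/(-18 - 7/4) = 1/(-79/4) = -4/79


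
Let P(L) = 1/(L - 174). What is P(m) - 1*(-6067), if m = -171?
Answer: 2093114/345 ≈ 6067.0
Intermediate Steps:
P(L) = 1/(-174 + L)
P(m) - 1*(-6067) = 1/(-174 - 171) - 1*(-6067) = 1/(-345) + 6067 = -1/345 + 6067 = 2093114/345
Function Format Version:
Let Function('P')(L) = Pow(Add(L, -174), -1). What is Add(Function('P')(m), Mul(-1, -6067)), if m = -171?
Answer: Rational(2093114, 345) ≈ 6067.0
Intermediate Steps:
Function('P')(L) = Pow(Add(-174, L), -1)
Add(Function('P')(m), Mul(-1, -6067)) = Add(Pow(Add(-174, -171), -1), Mul(-1, -6067)) = Add(Pow(-345, -1), 6067) = Add(Rational(-1, 345), 6067) = Rational(2093114, 345)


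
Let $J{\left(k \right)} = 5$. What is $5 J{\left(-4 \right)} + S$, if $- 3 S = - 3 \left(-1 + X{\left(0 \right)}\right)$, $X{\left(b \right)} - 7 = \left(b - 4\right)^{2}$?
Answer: $47$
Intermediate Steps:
$X{\left(b \right)} = 7 + \left(-4 + b\right)^{2}$ ($X{\left(b \right)} = 7 + \left(b - 4\right)^{2} = 7 + \left(-4 + b\right)^{2}$)
$S = 22$ ($S = - \frac{\left(-3\right) \left(-1 + \left(7 + \left(-4 + 0\right)^{2}\right)\right)}{3} = - \frac{\left(-3\right) \left(-1 + \left(7 + \left(-4\right)^{2}\right)\right)}{3} = - \frac{\left(-3\right) \left(-1 + \left(7 + 16\right)\right)}{3} = - \frac{\left(-3\right) \left(-1 + 23\right)}{3} = - \frac{\left(-3\right) 22}{3} = \left(- \frac{1}{3}\right) \left(-66\right) = 22$)
$5 J{\left(-4 \right)} + S = 5 \cdot 5 + 22 = 25 + 22 = 47$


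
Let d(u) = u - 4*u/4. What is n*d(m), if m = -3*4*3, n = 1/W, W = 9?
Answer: 0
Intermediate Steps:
n = ⅑ (n = 1/9 = ⅑ ≈ 0.11111)
m = -36 (m = -12*3 = -36)
d(u) = 0 (d(u) = u - 4*u/4 = u - u = 0)
n*d(m) = (⅑)*0 = 0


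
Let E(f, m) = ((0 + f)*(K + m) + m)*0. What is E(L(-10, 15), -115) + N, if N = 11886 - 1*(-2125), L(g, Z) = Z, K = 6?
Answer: 14011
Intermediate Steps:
E(f, m) = 0 (E(f, m) = ((0 + f)*(6 + m) + m)*0 = (f*(6 + m) + m)*0 = (m + f*(6 + m))*0 = 0)
N = 14011 (N = 11886 + 2125 = 14011)
E(L(-10, 15), -115) + N = 0 + 14011 = 14011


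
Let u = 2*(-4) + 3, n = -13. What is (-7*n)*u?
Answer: -455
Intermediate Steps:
u = -5 (u = -8 + 3 = -5)
(-7*n)*u = -7*(-13)*(-5) = 91*(-5) = -455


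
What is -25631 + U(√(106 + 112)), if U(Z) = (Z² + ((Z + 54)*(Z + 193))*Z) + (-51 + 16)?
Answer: 28398 + 10640*√218 ≈ 1.8550e+5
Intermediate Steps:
U(Z) = -35 + Z² + Z*(54 + Z)*(193 + Z) (U(Z) = (Z² + ((54 + Z)*(193 + Z))*Z) - 35 = (Z² + Z*(54 + Z)*(193 + Z)) - 35 = -35 + Z² + Z*(54 + Z)*(193 + Z))
-25631 + U(√(106 + 112)) = -25631 + (-35 + (√(106 + 112))³ + 248*(√(106 + 112))² + 10422*√(106 + 112)) = -25631 + (-35 + (√218)³ + 248*(√218)² + 10422*√218) = -25631 + (-35 + 218*√218 + 248*218 + 10422*√218) = -25631 + (-35 + 218*√218 + 54064 + 10422*√218) = -25631 + (54029 + 10640*√218) = 28398 + 10640*√218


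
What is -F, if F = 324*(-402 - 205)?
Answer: 196668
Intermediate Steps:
F = -196668 (F = 324*(-607) = -196668)
-F = -1*(-196668) = 196668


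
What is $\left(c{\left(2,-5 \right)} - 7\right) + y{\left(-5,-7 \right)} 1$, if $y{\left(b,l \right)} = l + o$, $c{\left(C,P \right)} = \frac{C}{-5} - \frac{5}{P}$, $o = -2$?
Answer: $- \frac{77}{5} \approx -15.4$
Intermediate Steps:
$c{\left(C,P \right)} = - \frac{5}{P} - \frac{C}{5}$ ($c{\left(C,P \right)} = C \left(- \frac{1}{5}\right) - \frac{5}{P} = - \frac{C}{5} - \frac{5}{P} = - \frac{5}{P} - \frac{C}{5}$)
$y{\left(b,l \right)} = -2 + l$ ($y{\left(b,l \right)} = l - 2 = -2 + l$)
$\left(c{\left(2,-5 \right)} - 7\right) + y{\left(-5,-7 \right)} 1 = \left(\left(- \frac{5}{-5} - \frac{2}{5}\right) - 7\right) + \left(-2 - 7\right) 1 = \left(\left(\left(-5\right) \left(- \frac{1}{5}\right) - \frac{2}{5}\right) - 7\right) - 9 = \left(\left(1 - \frac{2}{5}\right) - 7\right) - 9 = \left(\frac{3}{5} - 7\right) - 9 = - \frac{32}{5} - 9 = - \frac{77}{5}$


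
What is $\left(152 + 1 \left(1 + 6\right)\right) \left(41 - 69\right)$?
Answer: $-4452$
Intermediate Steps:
$\left(152 + 1 \left(1 + 6\right)\right) \left(41 - 69\right) = \left(152 + 1 \cdot 7\right) \left(-28\right) = \left(152 + 7\right) \left(-28\right) = 159 \left(-28\right) = -4452$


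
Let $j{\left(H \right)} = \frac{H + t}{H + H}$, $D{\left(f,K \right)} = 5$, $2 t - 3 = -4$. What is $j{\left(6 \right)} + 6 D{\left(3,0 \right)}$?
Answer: $\frac{731}{24} \approx 30.458$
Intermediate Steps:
$t = - \frac{1}{2}$ ($t = \frac{3}{2} + \frac{1}{2} \left(-4\right) = \frac{3}{2} - 2 = - \frac{1}{2} \approx -0.5$)
$j{\left(H \right)} = \frac{- \frac{1}{2} + H}{2 H}$ ($j{\left(H \right)} = \frac{H - \frac{1}{2}}{H + H} = \frac{- \frac{1}{2} + H}{2 H}$)
$j{\left(6 \right)} + 6 D{\left(3,0 \right)} = \frac{-1 + 2 \cdot 6}{4 \cdot 6} + 6 \cdot 5 = \frac{1}{4} \cdot \frac{1}{6} \left(-1 + 12\right) + 30 = \frac{1}{4} \cdot \frac{1}{6} \cdot 11 + 30 = \frac{11}{24} + 30 = \frac{731}{24}$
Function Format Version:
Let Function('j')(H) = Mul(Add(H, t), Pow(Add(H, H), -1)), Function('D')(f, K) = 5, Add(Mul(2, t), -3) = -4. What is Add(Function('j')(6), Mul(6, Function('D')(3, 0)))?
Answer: Rational(731, 24) ≈ 30.458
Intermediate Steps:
t = Rational(-1, 2) (t = Add(Rational(3, 2), Mul(Rational(1, 2), -4)) = Add(Rational(3, 2), -2) = Rational(-1, 2) ≈ -0.50000)
Function('j')(H) = Mul(Rational(1, 2), Pow(H, -1), Add(Rational(-1, 2), H)) (Function('j')(H) = Mul(Add(H, Rational(-1, 2)), Pow(Add(H, H), -1)) = Mul(Add(Rational(-1, 2), H), Pow(Mul(2, H), -1)) = Mul(Add(Rational(-1, 2), H), Mul(Rational(1, 2), Pow(H, -1))) = Mul(Rational(1, 2), Pow(H, -1), Add(Rational(-1, 2), H)))
Add(Function('j')(6), Mul(6, Function('D')(3, 0))) = Add(Mul(Rational(1, 4), Pow(6, -1), Add(-1, Mul(2, 6))), Mul(6, 5)) = Add(Mul(Rational(1, 4), Rational(1, 6), Add(-1, 12)), 30) = Add(Mul(Rational(1, 4), Rational(1, 6), 11), 30) = Add(Rational(11, 24), 30) = Rational(731, 24)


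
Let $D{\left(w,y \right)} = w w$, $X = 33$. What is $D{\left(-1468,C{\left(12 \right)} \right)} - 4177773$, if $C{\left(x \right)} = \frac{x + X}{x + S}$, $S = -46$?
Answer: $-2022749$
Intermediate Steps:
$C{\left(x \right)} = \frac{33 + x}{-46 + x}$ ($C{\left(x \right)} = \frac{x + 33}{x - 46} = \frac{33 + x}{-46 + x}$)
$D{\left(w,y \right)} = w^{2}$
$D{\left(-1468,C{\left(12 \right)} \right)} - 4177773 = \left(-1468\right)^{2} - 4177773 = 2155024 - 4177773 = -2022749$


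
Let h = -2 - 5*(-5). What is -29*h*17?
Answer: -11339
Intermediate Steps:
h = 23 (h = -2 + 25 = 23)
-29*h*17 = -29*23*17 = -667*17 = -11339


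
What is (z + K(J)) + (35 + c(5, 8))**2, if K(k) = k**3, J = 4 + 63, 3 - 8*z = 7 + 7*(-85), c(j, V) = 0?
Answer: 2416495/8 ≈ 3.0206e+5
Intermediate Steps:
z = 591/8 (z = 3/8 - (7 + 7*(-85))/8 = 3/8 - (7 - 595)/8 = 3/8 - 1/8*(-588) = 3/8 + 147/2 = 591/8 ≈ 73.875)
J = 67
(z + K(J)) + (35 + c(5, 8))**2 = (591/8 + 67**3) + (35 + 0)**2 = (591/8 + 300763) + 35**2 = 2406695/8 + 1225 = 2416495/8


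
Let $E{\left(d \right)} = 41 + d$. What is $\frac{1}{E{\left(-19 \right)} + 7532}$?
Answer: $\frac{1}{7554} \approx 0.00013238$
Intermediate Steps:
$\frac{1}{E{\left(-19 \right)} + 7532} = \frac{1}{\left(41 - 19\right) + 7532} = \frac{1}{22 + 7532} = \frac{1}{7554}$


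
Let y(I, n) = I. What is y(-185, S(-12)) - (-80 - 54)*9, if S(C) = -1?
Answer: 1021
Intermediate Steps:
y(-185, S(-12)) - (-80 - 54)*9 = -185 - (-80 - 54)*9 = -185 - (-134)*9 = -185 - 1*(-1206) = -185 + 1206 = 1021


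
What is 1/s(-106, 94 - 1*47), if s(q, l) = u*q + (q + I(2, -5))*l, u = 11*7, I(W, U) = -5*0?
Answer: -1/13144 ≈ -7.6080e-5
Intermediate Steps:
I(W, U) = 0
u = 77
s(q, l) = 77*q + l*q (s(q, l) = 77*q + (q + 0)*l = 77*q + q*l = 77*q + l*q)
1/s(-106, 94 - 1*47) = 1/(-106*(77 + (94 - 1*47))) = 1/(-106*(77 + (94 - 47))) = 1/(-106*(77 + 47)) = 1/(-106*124) = 1/(-13144) = -1/13144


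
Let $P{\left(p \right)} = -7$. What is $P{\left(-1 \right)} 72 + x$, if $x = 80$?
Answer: $-424$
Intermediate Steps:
$P{\left(-1 \right)} 72 + x = \left(-7\right) 72 + 80 = -504 + 80 = -424$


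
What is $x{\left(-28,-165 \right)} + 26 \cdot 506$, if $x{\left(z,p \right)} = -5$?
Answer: $13151$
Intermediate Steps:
$x{\left(-28,-165 \right)} + 26 \cdot 506 = -5 + 26 \cdot 506 = -5 + 13156 = 13151$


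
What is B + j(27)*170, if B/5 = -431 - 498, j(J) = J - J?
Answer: -4645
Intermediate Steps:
j(J) = 0
B = -4645 (B = 5*(-431 - 498) = 5*(-929) = -4645)
B + j(27)*170 = -4645 + 0*170 = -4645 + 0 = -4645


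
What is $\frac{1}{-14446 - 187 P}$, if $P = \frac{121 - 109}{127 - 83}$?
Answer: $- \frac{1}{14497} \approx -6.898 \cdot 10^{-5}$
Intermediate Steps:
$P = \frac{3}{11}$ ($P = \frac{12}{44} = 12 \cdot \frac{1}{44} = \frac{3}{11} \approx 0.27273$)
$\frac{1}{-14446 - 187 P} = \frac{1}{-14446 - 51} = \frac{1}{-14497} = - \frac{1}{14497}$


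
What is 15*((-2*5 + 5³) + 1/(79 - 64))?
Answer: 1726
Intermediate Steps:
15*((-2*5 + 5³) + 1/(79 - 64)) = 15*((-10 + 125) + 1/15) = 15*(115 + 1/15) = 15*(1726/15) = 1726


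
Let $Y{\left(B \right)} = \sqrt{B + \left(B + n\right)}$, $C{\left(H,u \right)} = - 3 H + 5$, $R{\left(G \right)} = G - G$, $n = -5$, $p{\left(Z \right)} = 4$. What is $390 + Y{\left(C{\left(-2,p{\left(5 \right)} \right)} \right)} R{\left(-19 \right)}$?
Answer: $390$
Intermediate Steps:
$R{\left(G \right)} = 0$
$C{\left(H,u \right)} = 5 - 3 H$
$Y{\left(B \right)} = \sqrt{-5 + 2 B}$ ($Y{\left(B \right)} = \sqrt{B + \left(B - 5\right)} = \sqrt{B + \left(-5 + B\right)} = \sqrt{-5 + 2 B}$)
$390 + Y{\left(C{\left(-2,p{\left(5 \right)} \right)} \right)} R{\left(-19 \right)} = 390 + \sqrt{-5 + 2 \left(5 - -6\right)} 0 = 390 + \sqrt{-5 + 2 \left(5 + 6\right)} 0 = 390 + \sqrt{-5 + 2 \cdot 11} \cdot 0 = 390 + \sqrt{-5 + 22} \cdot 0 = 390 + \sqrt{17} \cdot 0 = 390 + 0 = 390$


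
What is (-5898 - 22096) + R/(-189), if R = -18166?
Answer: -5272700/189 ≈ -27898.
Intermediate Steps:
(-5898 - 22096) + R/(-189) = (-5898 - 22096) - 18166/(-189) = -27994 - 18166*(-1/189) = -27994 + 18166/189 = -5272700/189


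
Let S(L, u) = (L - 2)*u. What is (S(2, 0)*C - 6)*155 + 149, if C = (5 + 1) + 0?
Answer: -781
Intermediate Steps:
C = 6 (C = 6 + 0 = 6)
S(L, u) = u*(-2 + L) (S(L, u) = (-2 + L)*u = u*(-2 + L))
(S(2, 0)*C - 6)*155 + 149 = ((0*(-2 + 2))*6 - 6)*155 + 149 = ((0*0)*6 - 6)*155 + 149 = (0*6 - 6)*155 + 149 = (0 - 6)*155 + 149 = -6*155 + 149 = -930 + 149 = -781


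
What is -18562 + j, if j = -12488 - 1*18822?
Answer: -49872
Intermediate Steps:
j = -31310 (j = -12488 - 18822 = -31310)
-18562 + j = -18562 - 31310 = -49872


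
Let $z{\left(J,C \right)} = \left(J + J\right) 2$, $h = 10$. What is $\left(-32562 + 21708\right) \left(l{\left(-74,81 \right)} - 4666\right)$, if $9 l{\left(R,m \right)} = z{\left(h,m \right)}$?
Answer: $50596524$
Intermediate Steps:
$z{\left(J,C \right)} = 4 J$ ($z{\left(J,C \right)} = 2 J 2 = 4 J$)
$l{\left(R,m \right)} = \frac{40}{9}$ ($l{\left(R,m \right)} = \frac{4 \cdot 10}{9} = \frac{1}{9} \cdot 40 = \frac{40}{9}$)
$\left(-32562 + 21708\right) \left(l{\left(-74,81 \right)} - 4666\right) = \left(-32562 + 21708\right) \left(\frac{40}{9} - 4666\right) = \left(-10854\right) \left(- \frac{41954}{9}\right) = 50596524$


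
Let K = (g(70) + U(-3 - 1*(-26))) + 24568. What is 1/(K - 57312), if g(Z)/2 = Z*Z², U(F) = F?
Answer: 1/653279 ≈ 1.5307e-6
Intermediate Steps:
g(Z) = 2*Z³ (g(Z) = 2*(Z*Z²) = 2*Z³)
K = 710591 (K = (2*70³ + (-3 - 1*(-26))) + 24568 = (2*343000 + (-3 + 26)) + 24568 = (686000 + 23) + 24568 = 686023 + 24568 = 710591)
1/(K - 57312) = 1/(710591 - 57312) = 1/653279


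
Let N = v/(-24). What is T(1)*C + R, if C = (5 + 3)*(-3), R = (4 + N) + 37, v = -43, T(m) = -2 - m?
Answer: 2755/24 ≈ 114.79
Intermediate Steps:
N = 43/24 (N = -43/(-24) = -43*(-1/24) = 43/24 ≈ 1.7917)
R = 1027/24 (R = (4 + 43/24) + 37 = 139/24 + 37 = 1027/24 ≈ 42.792)
C = -24 (C = 8*(-3) = -24)
T(1)*C + R = (-2 - 1*1)*(-24) + 1027/24 = (-2 - 1)*(-24) + 1027/24 = -3*(-24) + 1027/24 = 72 + 1027/24 = 2755/24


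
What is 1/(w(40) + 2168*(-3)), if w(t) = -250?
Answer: -1/6754 ≈ -0.00014806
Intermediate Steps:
1/(w(40) + 2168*(-3)) = 1/(-250 + 2168*(-3)) = 1/(-250 - 6504) = 1/(-6754) = -1/6754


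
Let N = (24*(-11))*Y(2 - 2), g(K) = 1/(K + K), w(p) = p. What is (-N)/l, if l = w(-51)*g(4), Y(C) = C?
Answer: 0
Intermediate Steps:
g(K) = 1/(2*K)
N = 0 (N = (24*(-11))*(2 - 2) = -264*0 = 0)
l = -51/8 (l = -51/(2*4) = -51*⅛ = -51/8 ≈ -6.3750)
(-N)/l = (-1*0)/(-51/8) = 0*(-8/51) = 0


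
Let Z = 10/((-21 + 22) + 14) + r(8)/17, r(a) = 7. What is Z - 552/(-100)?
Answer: 8413/1275 ≈ 6.5984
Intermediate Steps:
Z = 55/51 (Z = 10/((-21 + 22) + 14) + 7/17 = 10/(1 + 14) + 7*(1/17) = 10/15 + 7/17 = 10*(1/15) + 7/17 = ⅔ + 7/17 = 55/51 ≈ 1.0784)
Z - 552/(-100) = 55/51 - 552/(-100) = 55/51 - 552*(-1)/100 = 55/51 - 138*(-1/25) = 55/51 + 138/25 = 8413/1275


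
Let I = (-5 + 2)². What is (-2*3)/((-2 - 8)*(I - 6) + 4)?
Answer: 3/13 ≈ 0.23077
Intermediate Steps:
I = 9 (I = (-3)² = 9)
(-2*3)/((-2 - 8)*(I - 6) + 4) = (-2*3)/((-2 - 8)*(9 - 6) + 4) = -6/(-10*3 + 4) = -6/(-30 + 4) = -6/(-26) = -6*(-1/26) = 3/13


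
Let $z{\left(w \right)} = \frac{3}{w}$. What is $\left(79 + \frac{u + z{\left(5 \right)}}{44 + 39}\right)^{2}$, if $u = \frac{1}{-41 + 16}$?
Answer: $\frac{26875995721}{4305625} \approx 6242.1$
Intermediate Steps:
$u = - \frac{1}{25}$ ($u = \frac{1}{-25} = - \frac{1}{25} \approx -0.04$)
$\left(79 + \frac{u + z{\left(5 \right)}}{44 + 39}\right)^{2} = \left(79 + \frac{- \frac{1}{25} + \frac{3}{5}}{44 + 39}\right)^{2} = \left(79 + \frac{- \frac{1}{25} + 3 \cdot \frac{1}{5}}{83}\right)^{2} = \left(79 + \left(- \frac{1}{25} + \frac{3}{5}\right) \frac{1}{83}\right)^{2} = \left(79 + \frac{14}{25} \cdot \frac{1}{83}\right)^{2} = \left(79 + \frac{14}{2075}\right)^{2} = \left(\frac{163939}{2075}\right)^{2} = \frac{26875995721}{4305625}$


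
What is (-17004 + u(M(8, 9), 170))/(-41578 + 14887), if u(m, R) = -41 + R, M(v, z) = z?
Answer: 5625/8897 ≈ 0.63224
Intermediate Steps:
(-17004 + u(M(8, 9), 170))/(-41578 + 14887) = (-17004 + (-41 + 170))/(-41578 + 14887) = (-17004 + 129)/(-26691) = -16875*(-1/26691) = 5625/8897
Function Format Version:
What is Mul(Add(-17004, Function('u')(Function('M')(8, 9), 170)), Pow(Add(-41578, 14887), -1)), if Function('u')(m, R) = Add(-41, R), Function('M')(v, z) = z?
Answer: Rational(5625, 8897) ≈ 0.63224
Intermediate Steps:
Mul(Add(-17004, Function('u')(Function('M')(8, 9), 170)), Pow(Add(-41578, 14887), -1)) = Mul(Add(-17004, Add(-41, 170)), Pow(Add(-41578, 14887), -1)) = Mul(Add(-17004, 129), Pow(-26691, -1)) = Mul(-16875, Rational(-1, 26691)) = Rational(5625, 8897)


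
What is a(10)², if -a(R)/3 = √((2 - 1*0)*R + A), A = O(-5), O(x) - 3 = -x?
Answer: 252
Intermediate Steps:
O(x) = 3 - x
A = 8 (A = 3 - 1*(-5) = 3 + 5 = 8)
a(R) = -3*√(8 + 2*R) (a(R) = -3*√((2 - 1*0)*R + 8) = -3*√((2 + 0)*R + 8) = -3*√(2*R + 8) = -3*√(8 + 2*R))
a(10)² = (-3*√(8 + 2*10))² = (-3*√(8 + 20))² = (-6*√7)² = 252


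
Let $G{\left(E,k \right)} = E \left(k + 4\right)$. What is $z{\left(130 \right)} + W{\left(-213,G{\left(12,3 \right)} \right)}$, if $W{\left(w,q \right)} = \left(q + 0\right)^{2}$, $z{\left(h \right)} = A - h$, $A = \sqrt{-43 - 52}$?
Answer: $6926 + i \sqrt{95} \approx 6926.0 + 9.7468 i$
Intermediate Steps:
$A = i \sqrt{95}$ ($A = \sqrt{-95} = i \sqrt{95} \approx 9.7468 i$)
$G{\left(E,k \right)} = E \left(4 + k\right)$
$z{\left(h \right)} = - h + i \sqrt{95}$ ($z{\left(h \right)} = i \sqrt{95} - h = - h + i \sqrt{95}$)
$W{\left(w,q \right)} = q^{2}$
$z{\left(130 \right)} + W{\left(-213,G{\left(12,3 \right)} \right)} = \left(\left(-1\right) 130 + i \sqrt{95}\right) + \left(12 \left(4 + 3\right)\right)^{2} = \left(-130 + i \sqrt{95}\right) + \left(12 \cdot 7\right)^{2} = \left(-130 + i \sqrt{95}\right) + 84^{2} = \left(-130 + i \sqrt{95}\right) + 7056 = 6926 + i \sqrt{95}$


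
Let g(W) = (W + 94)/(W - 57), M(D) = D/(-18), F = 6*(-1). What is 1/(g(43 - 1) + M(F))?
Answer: -15/131 ≈ -0.11450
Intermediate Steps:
F = -6
M(D) = -D/18 (M(D) = D*(-1/18) = -D/18)
g(W) = (94 + W)/(-57 + W)
1/(g(43 - 1) + M(F)) = 1/((94 + (43 - 1))/(-57 + (43 - 1)) - 1/18*(-6)) = 1/((94 + 42)/(-57 + 42) + 1/3) = 1/(136/(-15) + 1/3) = 1/(-1/15*136 + 1/3) = 1/(-136/15 + 1/3) = 1/(-131/15) = -15/131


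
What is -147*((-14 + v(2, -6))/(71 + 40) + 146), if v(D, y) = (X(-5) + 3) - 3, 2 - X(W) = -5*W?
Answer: -21413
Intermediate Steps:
X(W) = 2 + 5*W (X(W) = 2 - (-5)*W = 2 + 5*W)
v(D, y) = -23 (v(D, y) = ((2 + 5*(-5)) + 3) - 3 = ((2 - 25) + 3) - 3 = (-23 + 3) - 3 = -20 - 3 = -23)
-147*((-14 + v(2, -6))/(71 + 40) + 146) = -147*((-14 - 23)/(71 + 40) + 146) = -147*(-37/111 + 146) = -147*(-37*1/111 + 146) = -147*(-1/3 + 146) = -147*437/3 = -21413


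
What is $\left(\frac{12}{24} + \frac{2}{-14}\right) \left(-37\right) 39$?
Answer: $- \frac{7215}{14} \approx -515.36$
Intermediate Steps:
$\left(\frac{12}{24} + \frac{2}{-14}\right) \left(-37\right) 39 = \left(12 \cdot \frac{1}{24} + 2 \left(- \frac{1}{14}\right)\right) \left(-37\right) 39 = \left(\frac{1}{2} - \frac{1}{7}\right) \left(-37\right) 39 = \frac{5}{14} \left(-37\right) 39 = \left(- \frac{185}{14}\right) 39 = - \frac{7215}{14}$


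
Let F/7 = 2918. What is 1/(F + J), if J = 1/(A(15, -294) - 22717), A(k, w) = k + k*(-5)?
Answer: 22777/465243001 ≈ 4.8957e-5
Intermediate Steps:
F = 20426 (F = 7*2918 = 20426)
A(k, w) = -4*k (A(k, w) = k - 5*k = -4*k)
J = -1/22777 (J = 1/(-4*15 - 22717) = 1/(-60 - 22717) = 1/(-22777) = -1/22777 ≈ -4.3904e-5)
1/(F + J) = 1/(20426 - 1/22777) = 1/(465243001/22777) = 22777/465243001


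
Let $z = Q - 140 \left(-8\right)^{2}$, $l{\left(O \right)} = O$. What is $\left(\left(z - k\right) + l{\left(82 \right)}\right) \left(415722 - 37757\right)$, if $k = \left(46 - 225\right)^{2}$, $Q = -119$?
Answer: $-15510927670$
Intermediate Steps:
$k = 32041$ ($k = \left(-179\right)^{2} = 32041$)
$z = -9079$ ($z = -119 - 140 \left(-8\right)^{2} = -119 - 8960 = -9079$)
$\left(\left(z - k\right) + l{\left(82 \right)}\right) \left(415722 - 37757\right) = \left(\left(-9079 - 32041\right) + 82\right) \left(415722 - 37757\right) = \left(\left(-9079 - 32041\right) + 82\right) 377965 = \left(-41120 + 82\right) 377965 = \left(-41038\right) 377965 = -15510927670$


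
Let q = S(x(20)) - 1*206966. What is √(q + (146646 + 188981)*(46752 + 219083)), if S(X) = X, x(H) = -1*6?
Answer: √89221196573 ≈ 2.9870e+5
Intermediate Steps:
x(H) = -6
q = -206972 (q = -6 - 1*206966 = -6 - 206966 = -206972)
√(q + (146646 + 188981)*(46752 + 219083)) = √(-206972 + (146646 + 188981)*(46752 + 219083)) = √(-206972 + 335627*265835) = √(-206972 + 89221403545) = √89221196573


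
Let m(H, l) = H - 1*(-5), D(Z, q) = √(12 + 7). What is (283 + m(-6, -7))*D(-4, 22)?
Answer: 282*√19 ≈ 1229.2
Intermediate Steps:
D(Z, q) = √19
m(H, l) = 5 + H (m(H, l) = H + 5 = 5 + H)
(283 + m(-6, -7))*D(-4, 22) = (283 + (5 - 6))*√19 = (283 - 1)*√19 = 282*√19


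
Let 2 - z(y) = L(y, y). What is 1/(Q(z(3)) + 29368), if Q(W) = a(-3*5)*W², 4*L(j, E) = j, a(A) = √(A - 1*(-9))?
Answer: 3759104/110397368147 - 200*I*√6/110397368147 ≈ 3.4051e-5 - 4.4376e-9*I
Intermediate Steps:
a(A) = √(9 + A) (a(A) = √(A + 9) = √(9 + A))
L(j, E) = j/4
z(y) = 2 - y/4
Q(W) = I*√6*W² (Q(W) = √(9 - 3*5)*W² = √(9 - 15)*W² = √(-6)*W² = (I*√6)*W² = I*√6*W²)
1/(Q(z(3)) + 29368) = 1/(I*√6*(2 - ¼*3)² + 29368) = 1/(I*√6*(2 - ¾)² + 29368) = 1/(I*√6*(5/4)² + 29368) = 1/(I*√6*(25/16) + 29368) = 1/(25*I*√6/16 + 29368) = 1/(29368 + 25*I*√6/16)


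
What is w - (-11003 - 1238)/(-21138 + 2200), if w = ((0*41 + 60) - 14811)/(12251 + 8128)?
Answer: -176271259/128645834 ≈ -1.3702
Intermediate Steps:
w = -4917/6793 (w = ((0 + 60) - 14811)/20379 = (60 - 14811)*(1/20379) = -14751*1/20379 = -4917/6793 ≈ -0.72383)
w - (-11003 - 1238)/(-21138 + 2200) = -4917/6793 - (-11003 - 1238)/(-21138 + 2200) = -4917/6793 - (-12241)/(-18938) = -4917/6793 - (-12241)*(-1)/18938 = -4917/6793 - 1*12241/18938 = -4917/6793 - 12241/18938 = -176271259/128645834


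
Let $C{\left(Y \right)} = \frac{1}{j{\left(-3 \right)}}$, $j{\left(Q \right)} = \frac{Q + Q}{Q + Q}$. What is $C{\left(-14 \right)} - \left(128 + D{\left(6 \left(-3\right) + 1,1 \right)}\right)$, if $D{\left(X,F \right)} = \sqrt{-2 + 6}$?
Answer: $-129$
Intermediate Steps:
$D{\left(X,F \right)} = 2$ ($D{\left(X,F \right)} = \sqrt{4} = 2$)
$j{\left(Q \right)} = 1$ ($j{\left(Q \right)} = \frac{2 Q}{2 Q} = 2 Q \frac{1}{2 Q} = 1$)
$C{\left(Y \right)} = 1$ ($C{\left(Y \right)} = 1^{-1} = 1$)
$C{\left(-14 \right)} - \left(128 + D{\left(6 \left(-3\right) + 1,1 \right)}\right) = 1 - \left(128 + 2\right) = 1 - 130 = -129$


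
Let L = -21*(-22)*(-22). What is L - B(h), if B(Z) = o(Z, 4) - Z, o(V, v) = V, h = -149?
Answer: -10164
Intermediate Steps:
B(Z) = 0 (B(Z) = Z - Z = 0)
L = -10164 (L = 462*(-22) = -10164)
L - B(h) = -10164 - 1*0 = -10164 + 0 = -10164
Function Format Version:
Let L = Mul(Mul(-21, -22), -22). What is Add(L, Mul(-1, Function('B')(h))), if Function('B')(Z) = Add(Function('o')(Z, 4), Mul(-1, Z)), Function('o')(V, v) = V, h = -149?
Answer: -10164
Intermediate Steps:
Function('B')(Z) = 0 (Function('B')(Z) = Add(Z, Mul(-1, Z)) = 0)
L = -10164 (L = Mul(462, -22) = -10164)
Add(L, Mul(-1, Function('B')(h))) = Add(-10164, Mul(-1, 0)) = Add(-10164, 0) = -10164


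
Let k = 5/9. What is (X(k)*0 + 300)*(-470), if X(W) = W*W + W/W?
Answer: -141000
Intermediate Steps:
k = 5/9 (k = 5*(⅑) = 5/9 ≈ 0.55556)
X(W) = 1 + W² (X(W) = W² + 1 = 1 + W²)
(X(k)*0 + 300)*(-470) = ((1 + (5/9)²)*0 + 300)*(-470) = ((1 + 25/81)*0 + 300)*(-470) = ((106/81)*0 + 300)*(-470) = (0 + 300)*(-470) = 300*(-470) = -141000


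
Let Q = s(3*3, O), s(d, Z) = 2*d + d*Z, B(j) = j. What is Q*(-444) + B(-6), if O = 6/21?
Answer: -63978/7 ≈ -9139.7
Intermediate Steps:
O = 2/7 (O = 6*(1/21) = 2/7 ≈ 0.28571)
s(d, Z) = 2*d + Z*d
Q = 144/7 (Q = (3*3)*(2 + 2/7) = 9*(16/7) = 144/7 ≈ 20.571)
Q*(-444) + B(-6) = (144/7)*(-444) - 6 = -63936/7 - 6 = -63978/7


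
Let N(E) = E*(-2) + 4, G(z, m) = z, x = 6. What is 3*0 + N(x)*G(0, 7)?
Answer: 0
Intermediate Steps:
N(E) = 4 - 2*E (N(E) = -2*E + 4 = 4 - 2*E)
3*0 + N(x)*G(0, 7) = 3*0 + (4 - 2*6)*0 = 0 + (4 - 12)*0 = 0 - 8*0 = 0 + 0 = 0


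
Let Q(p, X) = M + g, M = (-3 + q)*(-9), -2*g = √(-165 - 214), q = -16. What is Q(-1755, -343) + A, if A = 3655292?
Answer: 3655463 - I*√379/2 ≈ 3.6555e+6 - 9.734*I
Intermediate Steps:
g = -I*√379/2 (g = -√(-165 - 214)/2 = -I*√379/2 ≈ -9.734*I)
M = 171 (M = (-3 - 16)*(-9) = -19*(-9) = 171)
Q(p, X) = 171 - I*√379/2
Q(-1755, -343) + A = (171 - I*√379/2) + 3655292 = 3655463 - I*√379/2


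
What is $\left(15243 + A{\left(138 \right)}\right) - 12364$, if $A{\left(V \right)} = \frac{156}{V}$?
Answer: $\frac{66243}{23} \approx 2880.1$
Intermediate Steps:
$\left(15243 + A{\left(138 \right)}\right) - 12364 = \left(15243 + \frac{156}{138}\right) - 12364 = \left(15243 + 156 \cdot \frac{1}{138}\right) - 12364 = \left(15243 + \frac{26}{23}\right) - 12364 = \frac{350615}{23} - 12364 = \frac{66243}{23}$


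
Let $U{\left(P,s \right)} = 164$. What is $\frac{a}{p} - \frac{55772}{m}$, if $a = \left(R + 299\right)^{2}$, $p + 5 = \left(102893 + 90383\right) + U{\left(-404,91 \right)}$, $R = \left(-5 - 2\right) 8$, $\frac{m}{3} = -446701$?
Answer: $\frac{89919998867}{259222823805} \approx 0.34688$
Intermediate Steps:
$m = -1340103$ ($m = 3 \left(-446701\right) = -1340103$)
$R = -56$ ($R = \left(-7\right) 8 = -56$)
$p = 193435$ ($p = -5 + \left(\left(102893 + 90383\right) + 164\right) = -5 + \left(193276 + 164\right) = -5 + 193440 = 193435$)
$a = 59049$ ($a = \left(-56 + 299\right)^{2} = 243^{2} = 59049$)
$\frac{a}{p} - \frac{55772}{m} = \frac{59049}{193435} - \frac{55772}{-1340103} = 59049 \cdot \frac{1}{193435} - - \frac{55772}{1340103} = \frac{59049}{193435} + \frac{55772}{1340103} = \frac{89919998867}{259222823805}$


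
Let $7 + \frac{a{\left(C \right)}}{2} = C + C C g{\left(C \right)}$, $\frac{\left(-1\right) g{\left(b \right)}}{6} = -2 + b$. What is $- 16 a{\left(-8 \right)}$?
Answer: $-122400$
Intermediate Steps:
$g{\left(b \right)} = 12 - 6 b$ ($g{\left(b \right)} = - 6 \left(-2 + b\right) = 12 - 6 b$)
$a{\left(C \right)} = -14 + 2 C + 2 C^{2} \left(12 - 6 C\right)$ ($a{\left(C \right)} = -14 + 2 \left(C + C C \left(12 - 6 C\right)\right) = -14 + 2 \left(C + C^{2} \left(12 - 6 C\right)\right) = -14 + \left(2 C + 2 C^{2} \left(12 - 6 C\right)\right) = -14 + 2 C + 2 C^{2} \left(12 - 6 C\right)$)
$- 16 a{\left(-8 \right)} = - 16 \left(-14 + 2 \left(-8\right) + 12 \left(-8\right)^{2} \left(2 - -8\right)\right) = - 16 \left(-14 - 16 + 12 \cdot 64 \left(2 + 8\right)\right) = - 16 \left(-14 - 16 + 12 \cdot 64 \cdot 10\right) = - 16 \left(-14 - 16 + 7680\right) = \left(-16\right) 7650 = -122400$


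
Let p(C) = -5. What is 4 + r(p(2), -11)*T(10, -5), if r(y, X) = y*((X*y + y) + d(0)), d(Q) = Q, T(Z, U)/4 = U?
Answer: 5004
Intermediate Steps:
T(Z, U) = 4*U
r(y, X) = y*(y + X*y) (r(y, X) = y*((X*y + y) + 0) = y*((y + X*y) + 0) = y*(y + X*y))
4 + r(p(2), -11)*T(10, -5) = 4 + ((-5)²*(1 - 11))*(4*(-5)) = 4 + (25*(-10))*(-20) = 4 - 250*(-20) = 4 + 5000 = 5004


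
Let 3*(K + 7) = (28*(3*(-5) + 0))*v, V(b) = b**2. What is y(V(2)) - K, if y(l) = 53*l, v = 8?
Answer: 1339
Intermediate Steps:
K = -1127 (K = -7 + ((28*(3*(-5) + 0))*8)/3 = -7 + ((28*(-15 + 0))*8)/3 = -7 + ((28*(-15))*8)/3 = -7 + (-420*8)/3 = -7 + (1/3)*(-3360) = -7 - 1120 = -1127)
y(V(2)) - K = 53*2**2 - 1*(-1127) = 53*4 + 1127 = 212 + 1127 = 1339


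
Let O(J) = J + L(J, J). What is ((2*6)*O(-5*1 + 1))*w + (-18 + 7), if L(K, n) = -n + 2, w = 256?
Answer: 6133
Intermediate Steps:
L(K, n) = 2 - n
O(J) = 2 (O(J) = J + (2 - J) = 2)
((2*6)*O(-5*1 + 1))*w + (-18 + 7) = ((2*6)*2)*256 + (-18 + 7) = (12*2)*256 - 11 = 24*256 - 11 = 6144 - 11 = 6133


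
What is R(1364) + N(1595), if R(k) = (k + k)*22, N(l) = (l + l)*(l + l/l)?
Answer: 5151256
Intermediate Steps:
N(l) = 2*l*(1 + l) (N(l) = (2*l)*(l + 1) = (2*l)*(1 + l) = 2*l*(1 + l))
R(k) = 44*k (R(k) = (2*k)*22 = 44*k)
R(1364) + N(1595) = 44*1364 + 2*1595*(1 + 1595) = 60016 + 2*1595*1596 = 60016 + 5091240 = 5151256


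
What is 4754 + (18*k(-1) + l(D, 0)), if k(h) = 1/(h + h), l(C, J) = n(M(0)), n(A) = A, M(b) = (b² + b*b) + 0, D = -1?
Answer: 4745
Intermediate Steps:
M(b) = 2*b² (M(b) = (b² + b²) + 0 = 2*b² + 0 = 2*b²)
l(C, J) = 0 (l(C, J) = 2*0² = 2*0 = 0)
k(h) = 1/(2*h)
4754 + (18*k(-1) + l(D, 0)) = 4754 + (18*((½)/(-1)) + 0) = 4754 + (18*((½)*(-1)) + 0) = 4754 + (18*(-½) + 0) = 4754 + (-9 + 0) = 4754 - 9 = 4745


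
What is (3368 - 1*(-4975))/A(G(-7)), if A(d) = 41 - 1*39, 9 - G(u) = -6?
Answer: 8343/2 ≈ 4171.5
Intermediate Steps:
G(u) = 15 (G(u) = 9 - 1*(-6) = 9 + 6 = 15)
A(d) = 2 (A(d) = 41 - 39 = 2)
(3368 - 1*(-4975))/A(G(-7)) = (3368 - 1*(-4975))/2 = (3368 + 4975)*(½) = 8343*(½) = 8343/2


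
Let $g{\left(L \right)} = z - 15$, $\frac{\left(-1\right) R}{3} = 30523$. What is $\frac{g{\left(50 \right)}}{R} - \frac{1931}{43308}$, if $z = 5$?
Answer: $- \frac{58795553}{1321890084} \approx -0.044478$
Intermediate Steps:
$R = -91569$ ($R = \left(-3\right) 30523 = -91569$)
$g{\left(L \right)} = -10$ ($g{\left(L \right)} = 5 - 15 = -10$)
$\frac{g{\left(50 \right)}}{R} - \frac{1931}{43308} = - \frac{10}{-91569} - \frac{1931}{43308} = \left(-10\right) \left(- \frac{1}{91569}\right) - \frac{1931}{43308} = \frac{10}{91569} - \frac{1931}{43308} = - \frac{58795553}{1321890084}$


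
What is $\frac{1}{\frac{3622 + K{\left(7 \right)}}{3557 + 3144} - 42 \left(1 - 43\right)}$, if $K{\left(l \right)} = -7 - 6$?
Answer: $\frac{6701}{11824173} \approx 0.00056672$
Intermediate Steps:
$K{\left(l \right)} = -13$
$\frac{1}{\frac{3622 + K{\left(7 \right)}}{3557 + 3144} - 42 \left(1 - 43\right)} = \frac{1}{\frac{3622 - 13}{3557 + 3144} - 42 \left(1 - 43\right)} = \frac{1}{\frac{3609}{6701} - -1764} = \frac{1}{3609 \cdot \frac{1}{6701} + 1764} = \frac{1}{\frac{3609}{6701} + 1764} = \frac{1}{\frac{11824173}{6701}} = \frac{6701}{11824173}$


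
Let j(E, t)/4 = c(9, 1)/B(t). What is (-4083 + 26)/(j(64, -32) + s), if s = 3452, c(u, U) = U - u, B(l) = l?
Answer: -4057/3453 ≈ -1.1749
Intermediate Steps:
j(E, t) = -32/t (j(E, t) = 4*((1 - 1*9)/t) = 4*((1 - 9)/t) = 4*(-8/t) = -32/t)
(-4083 + 26)/(j(64, -32) + s) = (-4083 + 26)/(-32/(-32) + 3452) = -4057/(-32*(-1/32) + 3452) = -4057/(1 + 3452) = -4057/3453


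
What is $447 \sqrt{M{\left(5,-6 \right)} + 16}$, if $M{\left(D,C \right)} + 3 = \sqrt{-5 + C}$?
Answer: $447 \sqrt{13 + i \sqrt{11}} \approx 1624.5 + 203.96 i$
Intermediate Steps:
$M{\left(D,C \right)} = -3 + \sqrt{-5 + C}$
$447 \sqrt{M{\left(5,-6 \right)} + 16} = 447 \sqrt{\left(-3 + \sqrt{-5 - 6}\right) + 16} = 447 \sqrt{\left(-3 + \sqrt{-11}\right) + 16} = 447 \sqrt{\left(-3 + i \sqrt{11}\right) + 16} = 447 \sqrt{13 + i \sqrt{11}}$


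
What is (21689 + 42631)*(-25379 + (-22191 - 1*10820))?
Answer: -3755644800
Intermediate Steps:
(21689 + 42631)*(-25379 + (-22191 - 1*10820)) = 64320*(-25379 + (-22191 - 10820)) = 64320*(-25379 - 33011) = 64320*(-58390) = -3755644800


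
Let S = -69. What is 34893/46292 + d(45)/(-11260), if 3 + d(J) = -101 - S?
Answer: 9862885/13031198 ≈ 0.75687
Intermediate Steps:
d(J) = -35 (d(J) = -3 + (-101 - 1*(-69)) = -3 + (-101 + 69) = -3 - 32 = -35)
34893/46292 + d(45)/(-11260) = 34893/46292 - 35/(-11260) = 34893*(1/46292) - 35*(-1/11260) = 34893/46292 + 7/2252 = 9862885/13031198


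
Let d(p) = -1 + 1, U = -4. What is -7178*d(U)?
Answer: 0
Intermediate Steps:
d(p) = 0
-7178*d(U) = -7178*0 = 0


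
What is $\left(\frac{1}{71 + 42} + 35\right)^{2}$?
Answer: $\frac{15649936}{12769} \approx 1225.6$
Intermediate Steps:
$\left(\frac{1}{71 + 42} + 35\right)^{2} = \left(\frac{1}{113} + 35\right)^{2} = \left(\frac{3956}{113}\right)^{2} = \frac{15649936}{12769}$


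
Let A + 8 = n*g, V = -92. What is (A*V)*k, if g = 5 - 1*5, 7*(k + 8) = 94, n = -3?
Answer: 27968/7 ≈ 3995.4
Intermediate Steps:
k = 38/7 (k = -8 + (⅐)*94 = -8 + 94/7 = 38/7 ≈ 5.4286)
g = 0 (g = 5 - 5 = 0)
A = -8 (A = -8 - 3*0 = -8 + 0 = -8)
(A*V)*k = -8*(-92)*(38/7) = 736*(38/7) = 27968/7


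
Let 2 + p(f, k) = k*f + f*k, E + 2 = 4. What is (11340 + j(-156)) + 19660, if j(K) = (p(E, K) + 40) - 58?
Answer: 30356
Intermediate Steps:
E = 2 (E = -2 + 4 = 2)
p(f, k) = -2 + 2*f*k (p(f, k) = -2 + (k*f + f*k) = -2 + (f*k + f*k) = -2 + 2*f*k)
j(K) = -20 + 4*K (j(K) = ((-2 + 2*2*K) + 40) - 58 = ((-2 + 4*K) + 40) - 58 = (38 + 4*K) - 58 = -20 + 4*K)
(11340 + j(-156)) + 19660 = (11340 + (-20 + 4*(-156))) + 19660 = (11340 + (-20 - 624)) + 19660 = (11340 - 644) + 19660 = 10696 + 19660 = 30356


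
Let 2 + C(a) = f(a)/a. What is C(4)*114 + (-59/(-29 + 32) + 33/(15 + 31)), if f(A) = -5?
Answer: -26872/69 ≈ -389.45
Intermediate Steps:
C(a) = -2 - 5/a
C(4)*114 + (-59/(-29 + 32) + 33/(15 + 31)) = (-2 - 5/4)*114 + (-59/(-29 + 32) + 33/(15 + 31)) = (-2 - 5*¼)*114 + (-59/3 + 33/46) = (-2 - 5/4)*114 + (-59*⅓ + 33*(1/46)) = -13/4*114 + (-59/3 + 33/46) = -741/2 - 2615/138 = -26872/69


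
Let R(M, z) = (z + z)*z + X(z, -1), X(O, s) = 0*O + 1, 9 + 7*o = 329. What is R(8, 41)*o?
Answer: 1076160/7 ≈ 1.5374e+5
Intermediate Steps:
o = 320/7 (o = -9/7 + (⅐)*329 = -9/7 + 47 = 320/7 ≈ 45.714)
X(O, s) = 1 (X(O, s) = 0 + 1 = 1)
R(M, z) = 1 + 2*z² (R(M, z) = (z + z)*z + 1 = (2*z)*z + 1 = 2*z² + 1 = 1 + 2*z²)
R(8, 41)*o = (1 + 2*41²)*(320/7) = (1 + 2*1681)*(320/7) = (1 + 3362)*(320/7) = 3363*(320/7) = 1076160/7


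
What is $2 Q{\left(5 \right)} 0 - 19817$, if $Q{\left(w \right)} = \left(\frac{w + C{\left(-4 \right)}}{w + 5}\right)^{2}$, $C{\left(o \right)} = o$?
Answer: $-19817$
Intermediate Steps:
$Q{\left(w \right)} = \frac{\left(-4 + w\right)^{2}}{\left(5 + w\right)^{2}}$ ($Q{\left(w \right)} = \left(\frac{w - 4}{w + 5}\right)^{2} = \left(\frac{-4 + w}{5 + w}\right)^{2} = \frac{\left(-4 + w\right)^{2}}{\left(5 + w\right)^{2}}$)
$2 Q{\left(5 \right)} 0 - 19817 = 2 \frac{\left(-4 + 5\right)^{2}}{\left(5 + 5\right)^{2}} \cdot 0 - 19817 = 2 \frac{1^{2}}{100} \cdot 0 - 19817 = 2 \cdot 1 \cdot \frac{1}{100} \cdot 0 - 19817 = 2 \cdot \frac{1}{100} \cdot 0 - 19817 = \frac{1}{50} \cdot 0 - 19817 = 0 - 19817 = -19817$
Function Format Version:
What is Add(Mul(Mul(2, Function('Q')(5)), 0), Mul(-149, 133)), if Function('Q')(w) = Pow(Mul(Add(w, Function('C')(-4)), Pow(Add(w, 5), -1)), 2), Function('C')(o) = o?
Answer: -19817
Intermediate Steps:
Function('Q')(w) = Mul(Pow(Add(-4, w), 2), Pow(Add(5, w), -2)) (Function('Q')(w) = Pow(Mul(Add(w, -4), Pow(Add(w, 5), -1)), 2) = Pow(Mul(Add(-4, w), Pow(Add(5, w), -1)), 2) = Pow(Mul(Pow(Add(5, w), -1), Add(-4, w)), 2) = Mul(Pow(Add(-4, w), 2), Pow(Add(5, w), -2)))
Add(Mul(Mul(2, Function('Q')(5)), 0), Mul(-149, 133)) = Add(Mul(Mul(2, Mul(Pow(Add(-4, 5), 2), Pow(Add(5, 5), -2))), 0), Mul(-149, 133)) = Add(Mul(Mul(2, Mul(Pow(1, 2), Pow(10, -2))), 0), -19817) = Add(Mul(Mul(2, Mul(1, Rational(1, 100))), 0), -19817) = Add(Mul(Mul(2, Rational(1, 100)), 0), -19817) = Add(Mul(Rational(1, 50), 0), -19817) = Add(0, -19817) = -19817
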